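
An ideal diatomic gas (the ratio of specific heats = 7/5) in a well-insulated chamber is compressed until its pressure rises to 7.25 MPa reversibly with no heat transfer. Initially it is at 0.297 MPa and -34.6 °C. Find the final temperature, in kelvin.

T₂ ≈ 594 K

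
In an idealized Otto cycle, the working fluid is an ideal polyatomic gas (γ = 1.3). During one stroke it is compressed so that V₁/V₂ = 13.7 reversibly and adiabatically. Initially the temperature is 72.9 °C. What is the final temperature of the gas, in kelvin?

Adiabatic: T₁V₁^(γ−1) = T₂V₂^(γ−1) ⇒ T₂ = T₁ (V₁/V₂)^(γ−1).
T₁ = 72.9 °C = 346 K.
T₂ = 346 × 13.7^(0.3) = 758.8 K.

T₂ ≈ 759 K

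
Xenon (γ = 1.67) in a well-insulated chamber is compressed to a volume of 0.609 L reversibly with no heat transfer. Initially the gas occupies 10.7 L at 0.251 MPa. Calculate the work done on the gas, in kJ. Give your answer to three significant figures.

P₂ = P₁(V₁/V₂)^γ = 0.251×(10.7/0.609)^(1.67) = 30.09 MPa.
For a reversible adiabat, W_by_gas = (P₁V₁ − P₂V₂)/(γ−1).
W_by = (251000×0.0107 − 3.009×10^7×0.000609) / (0.67) = -23340 J.
W_on_gas = −W_by = 23340 J.

W ≈ 23.3 kJ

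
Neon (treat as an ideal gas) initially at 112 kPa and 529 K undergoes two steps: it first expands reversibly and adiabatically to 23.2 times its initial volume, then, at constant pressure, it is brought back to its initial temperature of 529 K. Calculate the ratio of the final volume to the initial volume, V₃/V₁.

For a monatomic ideal gas γ = 5/3.
Adiabatic step: V₂/V₁ = 23.2; T₂ = T₁·(1/23.2)^(2/3) = 65.03 K.
Isobaric step: V₃/V₂ = T₃/T₂ = 529/65.03.
V₃/V₁ = (V₂/V₁)(V₃/V₂) = 23.2 × (529/65.03) = 188.7.

V₃/V₁ ≈ 189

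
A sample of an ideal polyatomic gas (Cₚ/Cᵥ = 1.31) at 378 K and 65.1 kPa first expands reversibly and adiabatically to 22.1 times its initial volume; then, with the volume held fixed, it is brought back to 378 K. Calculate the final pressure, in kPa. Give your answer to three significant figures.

P₃ ≈ 2.95 kPa

Adiabatic step (PV^γ = const): P₂ = 65.1×(1/22.1)^(1.31) = 1.128 kPa; T₂ = 378×(1/22.1)^(0.31) = 144.8 K.
Isochoric: P₃ = P₂(T₃/T₂) = 1.128 × (378/144.8) = 2.946 kPa.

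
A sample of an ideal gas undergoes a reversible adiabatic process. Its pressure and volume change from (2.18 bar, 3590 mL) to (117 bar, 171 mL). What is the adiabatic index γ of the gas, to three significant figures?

γ ≈ 1.31

PV^γ = const ⇒ γ = ln(P₂/P₁) / ln(V₁/V₂).
γ = ln(117/2.18) / ln(3590/171) = 1.308.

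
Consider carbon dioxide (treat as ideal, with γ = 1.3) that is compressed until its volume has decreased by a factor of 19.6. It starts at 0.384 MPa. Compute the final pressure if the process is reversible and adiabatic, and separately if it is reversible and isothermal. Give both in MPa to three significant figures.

adiabatic: 18.4 MPa; isothermal: 7.53 MPa

Isothermal: P₂ = P₁(V₁/V₂) = 0.384×19.6 = 7.526 MPa.
Adiabatic: P₂ = P₁(V₁/V₂)^γ = 0.384×19.6^(1.3) = 18.38 MPa.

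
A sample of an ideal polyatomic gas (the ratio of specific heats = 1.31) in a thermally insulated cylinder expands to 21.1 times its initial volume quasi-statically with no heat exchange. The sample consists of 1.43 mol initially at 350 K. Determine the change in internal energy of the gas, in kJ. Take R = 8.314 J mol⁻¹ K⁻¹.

For a reversible adiabat TV^(γ−1) is constant, so T₂ = T₁ (V₁/V₂)^(γ−1).
T₂ = 350 × (1/21.1)^(0.31) = 136 K.
Q = 0, so ΔU = W_on_gas = nCᵥΔT with Cᵥ = R/(γ−1) = 26.82 J/(mol·K).
ΔU = 1.43 × 26.82 × (136 − 350) = -8207 J.

ΔU ≈ -8.21 kJ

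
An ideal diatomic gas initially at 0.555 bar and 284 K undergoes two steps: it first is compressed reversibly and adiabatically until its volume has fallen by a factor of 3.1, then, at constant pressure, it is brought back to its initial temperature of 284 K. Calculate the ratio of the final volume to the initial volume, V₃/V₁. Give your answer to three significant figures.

For a diatomic ideal gas γ = 7/5.
Adiabatic step: V₂/V₁ = 0.3226; T₂ = T₁·3.1^(2/5) = 446.5 K.
Isobaric step: V₃/V₂ = T₃/T₂ = 284/446.5.
V₃/V₁ = (V₂/V₁)(V₃/V₂) = 0.3226 × (284/446.5) = 0.2052.

V₃/V₁ ≈ 0.205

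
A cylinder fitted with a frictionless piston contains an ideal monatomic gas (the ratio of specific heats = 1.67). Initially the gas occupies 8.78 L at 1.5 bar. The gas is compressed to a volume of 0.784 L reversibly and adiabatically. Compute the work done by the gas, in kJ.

P₂ = P₁(V₁/V₂)^γ = 1.5×(8.78/0.784)^(1.67) = 84.77 bar.
For a reversible adiabat, W_by_gas = (P₁V₁ − P₂V₂)/(γ−1).
W_by = (150000×0.00878 − 8.477×10^6×0.000784) / (0.67) = -7953 J.

W ≈ -7.95 kJ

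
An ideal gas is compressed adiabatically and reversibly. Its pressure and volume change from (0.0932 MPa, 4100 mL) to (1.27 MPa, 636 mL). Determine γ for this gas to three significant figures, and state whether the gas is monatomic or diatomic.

γ ≈ 1.40; diatomic

PV^γ = const ⇒ γ = ln(P₂/P₁) / ln(V₁/V₂).
γ = ln(1.27/0.0932) / ln(4100/636) = 1.402.
γ ≈ 1.40 is close to 7/5, so the gas is diatomic.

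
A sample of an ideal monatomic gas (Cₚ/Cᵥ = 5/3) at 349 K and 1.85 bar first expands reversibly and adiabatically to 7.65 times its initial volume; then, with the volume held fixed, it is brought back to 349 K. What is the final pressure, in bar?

P₃ ≈ 0.242 bar

Adiabatic step (PV^γ = const): P₂ = 1.85×(1/7.65)^(5/3) = 0.06229 bar; T₂ = 349×(1/7.65)^(2/3) = 89.89 K.
Isochoric: P₃ = P₂(T₃/T₂) = 0.06229 × (349/89.89) = 0.2418 bar.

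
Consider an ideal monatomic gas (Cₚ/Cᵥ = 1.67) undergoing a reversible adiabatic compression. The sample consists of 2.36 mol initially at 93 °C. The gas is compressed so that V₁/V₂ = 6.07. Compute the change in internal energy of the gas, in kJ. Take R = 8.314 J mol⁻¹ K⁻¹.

ΔU ≈ 25.2 kJ

For a reversible adiabat TV^(γ−1) is constant, so T₂ = T₁ (V₁/V₂)^(γ−1).
T₁ = 93 °C = 366.1 K.
T₂ = 366.1 × 6.07^(0.67) = 1226 K.
Q = 0, so ΔU = W_on_gas = nCᵥΔT with Cᵥ = R/(γ−1) = 12.41 J/(mol·K).
ΔU = 2.36 × 12.41 × (1226 − 366.1) = 25170 J.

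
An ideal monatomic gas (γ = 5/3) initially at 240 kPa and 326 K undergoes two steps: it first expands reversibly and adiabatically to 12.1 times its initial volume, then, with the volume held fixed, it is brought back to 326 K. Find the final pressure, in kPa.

P₃ ≈ 19.8 kPa

Adiabatic step (PV^γ = const): P₂ = 240×(1/12.1)^(5/3) = 3.763 kPa; T₂ = 326×(1/12.1)^(2/3) = 61.85 K.
Isochoric: P₃ = P₂(T₃/T₂) = 3.763 × (326/61.85) = 19.83 kPa.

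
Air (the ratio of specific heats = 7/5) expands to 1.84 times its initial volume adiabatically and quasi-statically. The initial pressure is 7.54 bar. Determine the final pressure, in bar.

Since PV^γ is constant along a reversible adiabat, P₂ = P₁ (V₁/V₂)^γ.
P₂ = 7.54 × (1/1.84)^(7/5) = 3.211 bar.

P₂ ≈ 3.21 bar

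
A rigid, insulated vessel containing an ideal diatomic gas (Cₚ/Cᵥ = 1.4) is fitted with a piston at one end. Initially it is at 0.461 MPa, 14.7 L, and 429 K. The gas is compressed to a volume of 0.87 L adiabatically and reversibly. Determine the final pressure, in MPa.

Since PV^γ is constant along a reversible adiabat, P₂ = P₁ (V₁/V₂)^γ.
P₂ = 0.461 × (14.7/0.87)^(1.4) = 24.13 MPa.

P₂ ≈ 24.1 MPa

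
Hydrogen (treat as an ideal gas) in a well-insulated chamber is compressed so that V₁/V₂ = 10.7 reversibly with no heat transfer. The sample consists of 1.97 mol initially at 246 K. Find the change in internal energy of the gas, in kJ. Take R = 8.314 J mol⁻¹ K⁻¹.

For a reversible adiabat TV^(γ−1) is constant, so T₂ = T₁ (V₁/V₂)^(γ−1).
γ = 7/5 for a diatomic ideal gas, so γ−1 = 2/5.
T₂ = 246 × 10.7^(2/5) = 634.9 K.
Q = 0, so ΔU = W_on_gas = nCᵥΔT with Cᵥ = R/(γ−1) = 20.79 J/(mol·K).
ΔU = 1.97 × 20.79 × (634.9 − 246) = 15920 J.

ΔU ≈ 15.9 kJ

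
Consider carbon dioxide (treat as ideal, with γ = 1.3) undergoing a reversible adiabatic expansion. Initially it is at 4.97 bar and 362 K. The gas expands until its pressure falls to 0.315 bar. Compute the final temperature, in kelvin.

Adiabatic: T₂/T₁ = (P₂/P₁)^((γ−1)/γ).
T₂ = 362 × (0.315/4.97)^(0.231) = 191.5 K.

T₂ ≈ 192 K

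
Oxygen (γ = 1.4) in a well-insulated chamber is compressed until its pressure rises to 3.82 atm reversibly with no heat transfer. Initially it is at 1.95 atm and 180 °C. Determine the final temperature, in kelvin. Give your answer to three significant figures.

Adiabatic: T₂/T₁ = (P₂/P₁)^((γ−1)/γ).
T₁ = 180 °C = 453.1 K.
T₂ = 453.1 × (3.82/1.95)^(0.286) = 549.1 K.

T₂ ≈ 549 K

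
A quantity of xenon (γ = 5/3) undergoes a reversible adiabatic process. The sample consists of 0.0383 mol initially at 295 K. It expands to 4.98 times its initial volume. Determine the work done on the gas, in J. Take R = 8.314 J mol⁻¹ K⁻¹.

W ≈ -92.6 J

For a reversible adiabat TV^(γ−1) is constant, so T₂ = T₁ (V₁/V₂)^(γ−1).
T₂ = 295 × (1/4.98)^(2/3) = 101.2 K.
Q = 0, so ΔU = W_on_gas = nCᵥΔT with Cᵥ = R/(γ−1) = 12.47 J/(mol·K).
ΔU = 0.0383 × 12.47 × (101.2 − 295) = -92.59 J.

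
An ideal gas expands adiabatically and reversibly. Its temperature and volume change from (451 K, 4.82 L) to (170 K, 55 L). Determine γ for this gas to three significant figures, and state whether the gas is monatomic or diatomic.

TV^(γ−1) = const ⇒ γ − 1 = ln(T₂/T₁) / ln(V₁/V₂).
γ = 1 + ln(170/451) / ln(4.82/55) = 1.401.
γ ≈ 1.40 is close to 7/5, so the gas is diatomic.

γ ≈ 1.40; diatomic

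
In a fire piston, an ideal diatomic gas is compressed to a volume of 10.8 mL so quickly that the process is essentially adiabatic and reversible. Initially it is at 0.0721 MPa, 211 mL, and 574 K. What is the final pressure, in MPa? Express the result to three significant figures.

Since PV^γ is constant along a reversible adiabat, P₂ = P₁ (V₁/V₂)^γ.
γ = 7/5 for a diatomic ideal gas.
P₂ = 0.0721 × (211/10.8)^(7/5) = 4.625 MPa.

P₂ ≈ 4.63 MPa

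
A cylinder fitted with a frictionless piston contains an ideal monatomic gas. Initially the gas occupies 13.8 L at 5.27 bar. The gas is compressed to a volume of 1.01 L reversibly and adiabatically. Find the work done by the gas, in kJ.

γ = 5/3 for a monatomic ideal gas.
P₂ = P₁(V₁/V₂)^γ = 5.27×(13.8/1.01)^(5/3) = 411.5 bar.
For a reversible adiabat, W_by_gas = (P₁V₁ − P₂V₂)/(γ−1).
W_by = (527000×0.0138 − 4.115×10^7×0.00101) / (2/3) = -51440 J.

W ≈ -51.4 kJ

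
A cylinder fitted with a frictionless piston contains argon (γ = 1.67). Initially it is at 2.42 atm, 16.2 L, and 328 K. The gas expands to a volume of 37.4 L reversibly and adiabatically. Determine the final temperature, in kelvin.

T₂ ≈ 187 K

For a reversible adiabat TV^(γ−1) is constant, so T₂ = T₁ (V₁/V₂)^(γ−1).
T₂ = 328 × (16.2/37.4)^(0.67) = 187.3 K.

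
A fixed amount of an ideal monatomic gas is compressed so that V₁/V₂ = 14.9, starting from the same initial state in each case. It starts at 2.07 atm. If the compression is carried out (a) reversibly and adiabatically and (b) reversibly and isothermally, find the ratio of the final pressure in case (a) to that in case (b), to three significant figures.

For a monatomic ideal gas γ = 5/3.
Isothermal: P_b = P₁(V₁/V₂) = 2.07×14.9.
Adiabatic: P_a = P₁(V₁/V₂)^γ = 2.07×14.9^(5/3).
P_a/P_b = (V₁/V₂)^(γ−1) = 14.9^(2/3) = 6.055.

P_adiabatic / P_isothermal ≈ 6.06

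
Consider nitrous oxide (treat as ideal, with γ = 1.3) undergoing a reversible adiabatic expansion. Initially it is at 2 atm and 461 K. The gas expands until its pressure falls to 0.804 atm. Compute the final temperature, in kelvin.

Adiabatic: T₂/T₁ = (P₂/P₁)^((γ−1)/γ).
T₂ = 461 × (0.804/2)^(0.231) = 373.6 K.

T₂ ≈ 374 K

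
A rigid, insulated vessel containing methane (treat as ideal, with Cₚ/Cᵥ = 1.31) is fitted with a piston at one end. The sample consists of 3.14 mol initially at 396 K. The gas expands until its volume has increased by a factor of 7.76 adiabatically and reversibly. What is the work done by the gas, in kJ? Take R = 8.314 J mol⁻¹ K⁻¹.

Adiabatic: T₁V₁^(γ−1) = T₂V₂^(γ−1) ⇒ T₂ = T₁ (V₁/V₂)^(γ−1).
T₂ = 396 × (1/7.76)^(0.31) = 209.8 K.
Q = 0, so ΔU = W_on_gas = nCᵥΔT with Cᵥ = R/(γ−1) = 26.82 J/(mol·K).
ΔU = 3.14 × 26.82 × (209.8 − 396) = -15680 J.
Work done by the gas = −ΔU = 15680 J.

W ≈ 15.7 kJ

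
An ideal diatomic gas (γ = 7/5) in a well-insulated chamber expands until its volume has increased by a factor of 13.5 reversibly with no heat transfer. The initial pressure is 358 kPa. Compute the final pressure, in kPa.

P₂ ≈ 9.36 kPa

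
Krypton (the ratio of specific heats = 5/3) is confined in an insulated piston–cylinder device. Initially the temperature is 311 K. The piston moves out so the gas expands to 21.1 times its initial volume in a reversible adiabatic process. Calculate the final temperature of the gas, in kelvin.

T₂ ≈ 40.7 K

For a reversible adiabat TV^(γ−1) is constant, so T₂ = T₁ (V₁/V₂)^(γ−1).
T₂ = 311 × (1/21.1)^(2/3) = 40.73 K.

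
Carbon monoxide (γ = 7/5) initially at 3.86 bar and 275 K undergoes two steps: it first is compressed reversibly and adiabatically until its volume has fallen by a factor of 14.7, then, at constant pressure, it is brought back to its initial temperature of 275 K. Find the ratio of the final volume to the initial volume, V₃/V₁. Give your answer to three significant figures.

V₃/V₁ ≈ 0.0232

Adiabatic step: V₂/V₁ = 0.06803; T₂ = T₁·14.7^(2/5) = 805.9 K.
Isobaric step: V₃/V₂ = T₃/T₂ = 275/805.9.
V₃/V₁ = (V₂/V₁)(V₃/V₂) = 0.06803 × (275/805.9) = 0.02321.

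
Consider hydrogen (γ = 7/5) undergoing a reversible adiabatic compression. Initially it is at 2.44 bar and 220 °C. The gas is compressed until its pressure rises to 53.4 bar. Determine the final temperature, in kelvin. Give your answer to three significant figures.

T₂ ≈ 1190 K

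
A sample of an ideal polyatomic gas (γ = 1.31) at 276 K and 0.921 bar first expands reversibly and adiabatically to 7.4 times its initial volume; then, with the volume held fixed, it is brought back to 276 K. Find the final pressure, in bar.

Adiabatic step (PV^γ = const): P₂ = 0.921×(1/7.4)^(1.31) = 0.06692 bar; T₂ = 276×(1/7.4)^(0.31) = 148.4 K.
Isochoric: P₃ = P₂(T₃/T₂) = 0.06692 × (276/148.4) = 0.1245 bar.

P₃ ≈ 0.124 bar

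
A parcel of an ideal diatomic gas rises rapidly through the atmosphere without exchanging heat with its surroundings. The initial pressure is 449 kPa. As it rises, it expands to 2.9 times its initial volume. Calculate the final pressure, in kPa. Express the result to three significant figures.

P₂ ≈ 101 kPa

Adiabatic: P₁V₁^γ = P₂V₂^γ ⇒ P₂ = P₁ (V₁/V₂)^γ.
For a diatomic ideal gas γ = 7/5.
P₂ = 449 × (1/2.9)^(7/5) = 101.1 kPa.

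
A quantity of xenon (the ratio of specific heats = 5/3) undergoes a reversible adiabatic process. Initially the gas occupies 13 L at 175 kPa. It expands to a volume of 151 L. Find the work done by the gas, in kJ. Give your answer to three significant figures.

W ≈ 2.75 kJ

P₂ = P₁(V₁/V₂)^γ = 175×(13/151)^(5/3) = 2.938 kPa.
For a reversible adiabat, W_by_gas = (P₁V₁ − P₂V₂)/(γ−1).
W_by = (175000×0.013 − 2938×0.151) / (2/3) = 2747 J.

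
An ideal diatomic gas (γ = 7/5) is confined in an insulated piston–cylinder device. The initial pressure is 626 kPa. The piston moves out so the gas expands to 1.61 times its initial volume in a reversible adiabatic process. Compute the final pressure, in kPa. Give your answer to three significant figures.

P₂ ≈ 321 kPa

Adiabatic: P₁V₁^γ = P₂V₂^γ ⇒ P₂ = P₁ (V₁/V₂)^γ.
P₂ = 626 × (1/1.61)^(7/5) = 321.4 kPa.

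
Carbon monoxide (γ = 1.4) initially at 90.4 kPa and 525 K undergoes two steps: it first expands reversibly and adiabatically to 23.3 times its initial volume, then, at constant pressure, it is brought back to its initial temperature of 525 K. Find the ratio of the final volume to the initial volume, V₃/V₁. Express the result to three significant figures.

Adiabatic step: V₂/V₁ = 23.3; T₂ = T₁·(1/23.3)^(0.4) = 149 K.
Isobaric step: V₃/V₂ = T₃/T₂ = 525/149.
V₃/V₁ = (V₂/V₁)(V₃/V₂) = 23.3 × (525/149) = 82.09.

V₃/V₁ ≈ 82.1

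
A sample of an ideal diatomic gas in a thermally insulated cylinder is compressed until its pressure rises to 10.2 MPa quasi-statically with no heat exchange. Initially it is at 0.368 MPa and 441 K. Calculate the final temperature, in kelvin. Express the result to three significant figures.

Along an adiabat T P^((1−γ)/γ) is constant, so T₂ = T₁ (P₂/P₁)^((γ−1)/γ).
For a diatomic ideal gas γ = 7/5, so (γ−1)/γ = 2/7.
T₂ = 441 × (10.2/0.368)^(2/7) = 1139 K.

T₂ ≈ 1140 K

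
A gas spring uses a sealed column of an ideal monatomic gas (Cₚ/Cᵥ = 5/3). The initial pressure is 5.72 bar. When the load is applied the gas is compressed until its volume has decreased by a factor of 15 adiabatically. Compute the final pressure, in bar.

Since PV^γ is constant along a reversible adiabat, P₂ = P₁ (V₁/V₂)^γ.
P₂ = 5.72 × 15^(5/3) = 521.9 bar.

P₂ ≈ 522 bar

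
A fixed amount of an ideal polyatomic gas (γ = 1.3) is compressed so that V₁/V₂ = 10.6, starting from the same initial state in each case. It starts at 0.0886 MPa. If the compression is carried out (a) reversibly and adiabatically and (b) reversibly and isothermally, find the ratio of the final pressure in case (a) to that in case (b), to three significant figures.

P_adiabatic / P_isothermal ≈ 2.03

Isothermal: P_b = P₁(V₁/V₂) = 0.0886×10.6.
Adiabatic: P_a = P₁(V₁/V₂)^γ = 0.0886×10.6^(1.3).
P_a/P_b = (V₁/V₂)^(γ−1) = 10.6^(0.3) = 2.03.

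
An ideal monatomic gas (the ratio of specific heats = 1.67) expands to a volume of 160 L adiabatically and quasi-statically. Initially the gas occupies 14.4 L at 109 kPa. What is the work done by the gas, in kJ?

P₂ = P₁(V₁/V₂)^γ = 109×(14.4/160)^(1.67) = 1.954 kPa.
For a reversible adiabat, W_by_gas = (P₁V₁ − P₂V₂)/(γ−1).
W_by = (109000×0.0144 − 1954×0.16) / (0.67) = 1876 J.

W ≈ 1.88 kJ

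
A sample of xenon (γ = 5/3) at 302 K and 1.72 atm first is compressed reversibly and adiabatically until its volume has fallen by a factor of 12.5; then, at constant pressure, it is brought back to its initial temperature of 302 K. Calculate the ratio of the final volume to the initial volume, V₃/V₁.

V₃/V₁ ≈ 0.0149

Adiabatic step: V₂/V₁ = 0.08; T₂ = T₁·12.5^(2/3) = 1627 K.
Isobaric step: V₃/V₂ = T₃/T₂ = 302/1627.
V₃/V₁ = (V₂/V₁)(V₃/V₂) = 0.08 × (302/1627) = 0.01485.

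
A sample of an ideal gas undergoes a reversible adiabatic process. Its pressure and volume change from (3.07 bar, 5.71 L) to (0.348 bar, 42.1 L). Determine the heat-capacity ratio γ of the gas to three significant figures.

γ ≈ 1.09

PV^γ = const ⇒ γ = ln(P₂/P₁) / ln(V₁/V₂).
γ = ln(0.348/3.07) / ln(5.71/42.1) = 1.09.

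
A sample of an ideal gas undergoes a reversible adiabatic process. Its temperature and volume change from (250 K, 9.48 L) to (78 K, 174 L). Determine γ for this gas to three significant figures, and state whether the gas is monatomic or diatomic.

γ ≈ 1.40; diatomic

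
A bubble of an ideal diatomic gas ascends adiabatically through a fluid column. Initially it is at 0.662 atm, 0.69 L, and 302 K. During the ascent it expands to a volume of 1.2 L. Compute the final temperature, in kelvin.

T₂ ≈ 242 K

Adiabatic: T₁V₁^(γ−1) = T₂V₂^(γ−1) ⇒ T₂ = T₁ (V₁/V₂)^(γ−1).
γ = 7/5 for a diatomic ideal gas.
T₂ = 302 × (0.69/1.2)^(2/5) = 242 K.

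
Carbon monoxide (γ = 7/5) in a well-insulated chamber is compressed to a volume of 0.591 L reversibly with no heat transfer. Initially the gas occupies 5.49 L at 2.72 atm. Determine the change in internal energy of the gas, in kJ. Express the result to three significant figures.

P₂ = P₁(V₁/V₂)^γ = 2.72×(5.49/0.591)^(7/5) = 61.62 atm.
For a reversible adiabat, W_by_gas = (P₁V₁ − P₂V₂)/(γ−1).
W_by = (275600×0.00549 − 6.244×10^6×0.000591) / (2/5) = -5443 J.
Q = 0 ⇒ ΔU = −W_by = 5443 J.

ΔU ≈ 5.44 kJ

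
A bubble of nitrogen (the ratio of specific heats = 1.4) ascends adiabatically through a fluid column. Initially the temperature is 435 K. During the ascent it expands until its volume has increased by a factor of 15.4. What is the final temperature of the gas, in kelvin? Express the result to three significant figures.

T₂ ≈ 146 K

For a reversible adiabat TV^(γ−1) is constant, so T₂ = T₁ (V₁/V₂)^(γ−1).
T₂ = 435 × (1/15.4)^(0.4) = 145.7 K.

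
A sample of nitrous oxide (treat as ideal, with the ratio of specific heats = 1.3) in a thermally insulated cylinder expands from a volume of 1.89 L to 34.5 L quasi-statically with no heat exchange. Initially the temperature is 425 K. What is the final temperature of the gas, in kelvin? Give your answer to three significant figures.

For a reversible adiabat TV^(γ−1) is constant, so T₂ = T₁ (V₁/V₂)^(γ−1).
T₂ = 425 × (1.89/34.5)^(0.3) = 177.8 K.

T₂ ≈ 178 K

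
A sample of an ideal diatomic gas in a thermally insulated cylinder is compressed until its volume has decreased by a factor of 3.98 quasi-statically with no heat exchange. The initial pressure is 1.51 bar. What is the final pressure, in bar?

P₂ ≈ 10.4 bar

Since PV^γ is constant along a reversible adiabat, P₂ = P₁ (V₁/V₂)^γ.
For a diatomic ideal gas γ = 7/5.
P₂ = 1.51 × 3.98^(7/5) = 10.44 bar.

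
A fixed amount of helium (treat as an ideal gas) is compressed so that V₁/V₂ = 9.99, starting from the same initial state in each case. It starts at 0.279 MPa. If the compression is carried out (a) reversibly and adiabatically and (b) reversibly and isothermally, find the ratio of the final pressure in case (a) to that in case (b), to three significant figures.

P_adiabatic / P_isothermal ≈ 4.64

For a monatomic ideal gas γ = 5/3.
Isothermal: P_b = P₁(V₁/V₂) = 0.279×9.99.
Adiabatic: P_a = P₁(V₁/V₂)^γ = 0.279×9.99^(5/3).
P_a/P_b = (V₁/V₂)^(γ−1) = 9.99^(2/3) = 4.638.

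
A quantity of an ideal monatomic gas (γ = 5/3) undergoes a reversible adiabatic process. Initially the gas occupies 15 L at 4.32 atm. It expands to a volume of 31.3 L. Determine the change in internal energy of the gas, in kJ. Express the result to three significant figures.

ΔU ≈ -3.82 kJ

P₂ = P₁(V₁/V₂)^γ = 4.32×(15/31.3)^(5/3) = 1.268 atm.
For a reversible adiabat, W_by_gas = (P₁V₁ − P₂V₂)/(γ−1).
W_by = (437700×0.015 − 128500×0.0313) / (2/3) = 3817 J.
Q = 0 ⇒ ΔU = −W_by = -3817 J.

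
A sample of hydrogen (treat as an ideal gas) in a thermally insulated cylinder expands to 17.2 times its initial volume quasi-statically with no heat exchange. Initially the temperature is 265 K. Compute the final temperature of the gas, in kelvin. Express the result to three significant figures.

For a reversible adiabat TV^(γ−1) is constant, so T₂ = T₁ (V₁/V₂)^(γ−1).
For a diatomic ideal gas γ = 7/5, so γ−1 = 2/5.
T₂ = 265 × (1/17.2)^(2/5) = 84.92 K.

T₂ ≈ 84.9 K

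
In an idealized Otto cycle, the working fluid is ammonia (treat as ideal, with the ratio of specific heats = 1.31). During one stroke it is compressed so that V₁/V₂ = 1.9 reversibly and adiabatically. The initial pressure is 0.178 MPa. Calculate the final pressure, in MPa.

Since PV^γ is constant along a reversible adiabat, P₂ = P₁ (V₁/V₂)^γ.
P₂ = 0.178 × 1.9^(1.31) = 0.4127 MPa.

P₂ ≈ 0.413 MPa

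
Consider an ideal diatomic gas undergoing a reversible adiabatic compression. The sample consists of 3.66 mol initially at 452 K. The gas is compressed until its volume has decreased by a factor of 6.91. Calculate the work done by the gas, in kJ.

Adiabatic: T₁V₁^(γ−1) = T₂V₂^(γ−1) ⇒ T₂ = T₁ (V₁/V₂)^(γ−1).
γ = 7/5 for a diatomic ideal gas, so γ−1 = 2/5.
T₂ = 452 × 6.91^(2/5) = 979.3 K.
Q = 0, so ΔU = W_on_gas = nCᵥΔT with Cᵥ = R/(γ−1) = 20.79 J/(mol·K).
ΔU = 3.66 × 20.79 × (979.3 − 452) = 40120 J.
Work done by the gas = −ΔU = -40120 J.

W ≈ -40.1 kJ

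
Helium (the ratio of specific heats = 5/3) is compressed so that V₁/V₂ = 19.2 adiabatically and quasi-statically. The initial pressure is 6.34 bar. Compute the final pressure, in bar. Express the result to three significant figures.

P₂ ≈ 873 bar

Since PV^γ is constant along a reversible adiabat, P₂ = P₁ (V₁/V₂)^γ.
P₂ = 6.34 × 19.2^(5/3) = 872.8 bar.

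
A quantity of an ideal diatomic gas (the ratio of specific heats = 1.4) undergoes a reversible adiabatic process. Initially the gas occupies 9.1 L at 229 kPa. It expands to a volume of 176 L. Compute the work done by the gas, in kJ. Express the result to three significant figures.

W ≈ 3.62 kJ

P₂ = P₁(V₁/V₂)^γ = 229×(9.1/176)^(1.4) = 3.621 kPa.
For a reversible adiabat, W_by_gas = (P₁V₁ − P₂V₂)/(γ−1).
W_by = (229000×0.0091 − 3621×0.176) / (0.4) = 3617 J.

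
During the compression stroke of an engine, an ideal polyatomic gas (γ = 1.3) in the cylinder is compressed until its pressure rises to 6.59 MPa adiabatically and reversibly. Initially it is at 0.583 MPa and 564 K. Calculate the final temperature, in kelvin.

Along an adiabat T P^((1−γ)/γ) is constant, so T₂ = T₁ (P₂/P₁)^((γ−1)/γ).
T₂ = 564 × (6.59/0.583)^(0.231) = 987 K.

T₂ ≈ 987 K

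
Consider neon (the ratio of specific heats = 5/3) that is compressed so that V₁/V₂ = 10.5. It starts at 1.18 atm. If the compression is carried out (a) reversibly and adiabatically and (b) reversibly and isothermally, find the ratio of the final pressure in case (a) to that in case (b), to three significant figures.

P_adiabatic / P_isothermal ≈ 4.80

Isothermal: P_b = P₁(V₁/V₂) = 1.18×10.5.
Adiabatic: P_a = P₁(V₁/V₂)^γ = 1.18×10.5^(5/3).
P_a/P_b = (V₁/V₂)^(γ−1) = 10.5^(2/3) = 4.795.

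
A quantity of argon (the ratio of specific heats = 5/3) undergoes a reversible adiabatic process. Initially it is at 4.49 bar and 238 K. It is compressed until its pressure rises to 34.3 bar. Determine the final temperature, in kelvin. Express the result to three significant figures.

T₂ ≈ 537 K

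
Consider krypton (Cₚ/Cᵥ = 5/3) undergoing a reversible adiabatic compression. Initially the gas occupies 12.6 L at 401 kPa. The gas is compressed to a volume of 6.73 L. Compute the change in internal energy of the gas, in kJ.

ΔU ≈ 3.93 kJ

P₂ = P₁(V₁/V₂)^γ = 401×(12.6/6.73)^(5/3) = 1140 kPa.
For a reversible adiabat, W_by_gas = (P₁V₁ − P₂V₂)/(γ−1).
W_by = (401000×0.0126 − 1.14×10^6×0.00673) / (2/3) = -3934 J.
Q = 0 ⇒ ΔU = −W_by = 3934 J.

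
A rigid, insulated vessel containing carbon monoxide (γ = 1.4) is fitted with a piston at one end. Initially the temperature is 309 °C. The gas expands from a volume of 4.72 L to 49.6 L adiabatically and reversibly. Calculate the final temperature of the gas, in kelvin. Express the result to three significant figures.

T₂ ≈ 227 K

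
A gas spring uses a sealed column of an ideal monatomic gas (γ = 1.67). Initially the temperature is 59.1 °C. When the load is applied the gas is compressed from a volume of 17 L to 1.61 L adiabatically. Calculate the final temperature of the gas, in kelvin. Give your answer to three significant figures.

T₂ ≈ 1610 K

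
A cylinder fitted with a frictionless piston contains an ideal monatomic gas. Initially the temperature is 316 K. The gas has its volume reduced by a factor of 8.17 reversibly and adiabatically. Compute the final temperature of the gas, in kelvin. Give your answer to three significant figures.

For a reversible adiabat TV^(γ−1) is constant, so T₂ = T₁ (V₁/V₂)^(γ−1).
For a monatomic ideal gas γ = 5/3, so γ−1 = 2/3.
T₂ = 316 × 8.17^(2/3) = 1282 K.

T₂ ≈ 1280 K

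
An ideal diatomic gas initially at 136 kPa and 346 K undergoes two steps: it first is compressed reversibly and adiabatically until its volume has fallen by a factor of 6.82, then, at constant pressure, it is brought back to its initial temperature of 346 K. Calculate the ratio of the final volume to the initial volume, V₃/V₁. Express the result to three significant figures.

For a diatomic ideal gas γ = 7/5.
Adiabatic step: V₂/V₁ = 0.1466; T₂ = T₁·6.82^(2/5) = 745.7 K.
Isobaric step: V₃/V₂ = T₃/T₂ = 346/745.7.
V₃/V₁ = (V₂/V₁)(V₃/V₂) = 0.1466 × (346/745.7) = 0.06803.

V₃/V₁ ≈ 0.0680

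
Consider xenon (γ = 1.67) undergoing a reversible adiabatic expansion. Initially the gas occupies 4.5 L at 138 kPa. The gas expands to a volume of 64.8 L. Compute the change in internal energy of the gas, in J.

ΔU ≈ -772 J

P₂ = P₁(V₁/V₂)^γ = 138×(4.5/64.8)^(1.67) = 1.605 kPa.
For a reversible adiabat, W_by_gas = (P₁V₁ − P₂V₂)/(γ−1).
W_by = (138000×0.0045 − 1605×0.0648) / (0.67) = 771.7 J.
Q = 0 ⇒ ΔU = −W_by = -771.7 J.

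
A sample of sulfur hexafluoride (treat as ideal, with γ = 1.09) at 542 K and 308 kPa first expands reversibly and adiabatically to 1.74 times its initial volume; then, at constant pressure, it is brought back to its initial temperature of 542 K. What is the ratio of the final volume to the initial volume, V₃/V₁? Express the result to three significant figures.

V₃/V₁ ≈ 1.83

Adiabatic step: V₂/V₁ = 1.74; T₂ = T₁·(1/1.74)^(0.09) = 515.6 K.
Isobaric step: V₃/V₂ = T₃/T₂ = 542/515.6.
V₃/V₁ = (V₂/V₁)(V₃/V₂) = 1.74 × (542/515.6) = 1.829.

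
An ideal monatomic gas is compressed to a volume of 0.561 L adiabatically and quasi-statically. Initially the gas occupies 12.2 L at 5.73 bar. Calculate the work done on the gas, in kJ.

γ = 5/3 for a monatomic ideal gas.
P₂ = P₁(V₁/V₂)^γ = 5.73×(12.2/0.561)^(5/3) = 970.8 bar.
For a reversible adiabat, W_by_gas = (P₁V₁ − P₂V₂)/(γ−1).
W_by = (573000×0.0122 − 9.708×10^7×0.000561) / (2/3) = -71210 J.
W_on_gas = −W_by = 71210 J.

W ≈ 71.2 kJ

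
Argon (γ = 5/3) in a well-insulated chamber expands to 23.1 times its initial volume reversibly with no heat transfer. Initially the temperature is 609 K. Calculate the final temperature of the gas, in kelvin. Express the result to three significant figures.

Adiabatic: T₁V₁^(γ−1) = T₂V₂^(γ−1) ⇒ T₂ = T₁ (V₁/V₂)^(γ−1).
T₂ = 609 × (1/23.1)^(2/3) = 75.08 K.

T₂ ≈ 75.1 K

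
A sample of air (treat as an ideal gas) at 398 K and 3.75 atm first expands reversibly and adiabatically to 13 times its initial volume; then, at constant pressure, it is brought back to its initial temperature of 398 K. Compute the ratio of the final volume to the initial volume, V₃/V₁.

V₃/V₁ ≈ 36.3

For a diatomic ideal gas γ = 7/5.
Adiabatic step: V₂/V₁ = 13; T₂ = T₁·(1/13)^(2/5) = 142.7 K.
Isobaric step: V₃/V₂ = T₃/T₂ = 398/142.7.
V₃/V₁ = (V₂/V₁)(V₃/V₂) = 13 × (398/142.7) = 36.27.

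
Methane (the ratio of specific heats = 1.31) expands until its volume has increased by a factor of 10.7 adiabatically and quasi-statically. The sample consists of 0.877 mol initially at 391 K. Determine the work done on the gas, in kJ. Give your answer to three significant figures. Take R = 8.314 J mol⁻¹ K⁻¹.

W ≈ -4.79 kJ

For a reversible adiabat TV^(γ−1) is constant, so T₂ = T₁ (V₁/V₂)^(γ−1).
T₂ = 391 × (1/10.7)^(0.31) = 187.5 K.
Q = 0, so ΔU = W_on_gas = nCᵥΔT with Cᵥ = R/(γ−1) = 26.82 J/(mol·K).
ΔU = 0.877 × 26.82 × (187.5 − 391) = -4786 J.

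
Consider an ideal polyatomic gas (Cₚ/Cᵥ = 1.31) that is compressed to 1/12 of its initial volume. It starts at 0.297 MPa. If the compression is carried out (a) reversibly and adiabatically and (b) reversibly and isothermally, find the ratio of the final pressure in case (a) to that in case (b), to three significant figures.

P_adiabatic / P_isothermal ≈ 2.16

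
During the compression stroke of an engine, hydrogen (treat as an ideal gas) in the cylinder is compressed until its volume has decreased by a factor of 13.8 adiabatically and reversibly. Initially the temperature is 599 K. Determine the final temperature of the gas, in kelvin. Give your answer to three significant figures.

T₂ ≈ 1710 K

Adiabatic: T₁V₁^(γ−1) = T₂V₂^(γ−1) ⇒ T₂ = T₁ (V₁/V₂)^(γ−1).
For a diatomic ideal gas γ = 7/5, so γ−1 = 2/5.
T₂ = 599 × 13.8^(2/5) = 1712 K.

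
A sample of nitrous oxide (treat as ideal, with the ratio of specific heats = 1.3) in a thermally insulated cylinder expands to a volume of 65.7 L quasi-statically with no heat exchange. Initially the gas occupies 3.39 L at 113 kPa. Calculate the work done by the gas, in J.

W ≈ 752 J

P₂ = P₁(V₁/V₂)^γ = 113×(3.39/65.7)^(1.3) = 2.396 kPa.
For a reversible adiabat, W_by_gas = (P₁V₁ − P₂V₂)/(γ−1).
W_by = (113000×0.00339 − 2396×0.0657) / (0.3) = 752.2 J.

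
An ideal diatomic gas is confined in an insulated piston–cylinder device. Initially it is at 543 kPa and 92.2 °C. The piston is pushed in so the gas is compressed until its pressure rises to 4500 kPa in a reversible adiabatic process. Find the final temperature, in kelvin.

Adiabatic: T₂/T₁ = (P₂/P₁)^((γ−1)/γ).
For a diatomic ideal gas γ = 7/5, so (γ−1)/γ = 2/7.
T₁ = 92.2 °C = 365.3 K.
T₂ = 365.3 × (4500/543)^(2/7) = 668.5 K.

T₂ ≈ 669 K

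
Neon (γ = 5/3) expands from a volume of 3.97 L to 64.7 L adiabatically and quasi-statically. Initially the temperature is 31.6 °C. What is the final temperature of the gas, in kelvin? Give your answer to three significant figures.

T₂ ≈ 47.4 K

Adiabatic: T₁V₁^(γ−1) = T₂V₂^(γ−1) ⇒ T₂ = T₁ (V₁/V₂)^(γ−1).
T₁ = 31.6 °C = 304.8 K.
T₂ = 304.8 × (3.97/64.7)^(2/3) = 47.41 K.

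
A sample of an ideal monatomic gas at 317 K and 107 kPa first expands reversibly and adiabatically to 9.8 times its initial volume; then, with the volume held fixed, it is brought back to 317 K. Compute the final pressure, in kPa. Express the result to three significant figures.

P₃ ≈ 10.9 kPa

For a monatomic ideal gas γ = 5/3.
Adiabatic step (PV^γ = const): P₂ = 107×(1/9.8)^(5/3) = 2.384 kPa; T₂ = 317×(1/9.8)^(2/3) = 69.22 K.
Isochoric: P₃ = P₂(T₃/T₂) = 2.384 × (317/69.22) = 10.92 kPa.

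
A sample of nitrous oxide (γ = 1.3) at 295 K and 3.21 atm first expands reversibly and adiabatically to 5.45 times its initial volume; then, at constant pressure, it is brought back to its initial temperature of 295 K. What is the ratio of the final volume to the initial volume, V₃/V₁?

V₃/V₁ ≈ 9.06

Adiabatic step: V₂/V₁ = 5.45; T₂ = T₁·(1/5.45)^(0.3) = 177.4 K.
Isobaric step: V₃/V₂ = T₃/T₂ = 295/177.4.
V₃/V₁ = (V₂/V₁)(V₃/V₂) = 5.45 × (295/177.4) = 9.064.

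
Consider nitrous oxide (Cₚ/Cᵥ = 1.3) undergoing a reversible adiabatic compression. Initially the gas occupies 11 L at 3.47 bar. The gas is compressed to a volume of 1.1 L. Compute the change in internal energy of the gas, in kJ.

P₂ = P₁(V₁/V₂)^γ = 3.47×(11/1.1)^(1.3) = 69.24 bar.
For a reversible adiabat, W_by_gas = (P₁V₁ − P₂V₂)/(γ−1).
W_by = (347000×0.011 − 6.924×10^6×0.0011) / (0.3) = -12660 J.
Q = 0 ⇒ ΔU = −W_by = 12660 J.

ΔU ≈ 12.7 kJ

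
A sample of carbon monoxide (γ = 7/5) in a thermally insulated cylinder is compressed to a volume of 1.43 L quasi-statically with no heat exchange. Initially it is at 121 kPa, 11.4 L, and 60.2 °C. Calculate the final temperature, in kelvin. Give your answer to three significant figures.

T₂ ≈ 765 K

For a reversible adiabat TV^(γ−1) is constant, so T₂ = T₁ (V₁/V₂)^(γ−1).
T₁ = 60.2 °C = 333.3 K.
T₂ = 333.3 × (11.4/1.43)^(2/5) = 764.8 K.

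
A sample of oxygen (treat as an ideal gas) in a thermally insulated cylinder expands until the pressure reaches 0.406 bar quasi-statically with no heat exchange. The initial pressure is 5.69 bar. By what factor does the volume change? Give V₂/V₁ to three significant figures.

V₂/V₁ ≈ 6.59

From PV^γ = const, V₂/V₁ = (P₁/P₂)^(1/γ).
For a diatomic ideal gas γ = 7/5.
V₂/V₁ = (5.69/0.406)^(5/7) = 6.592.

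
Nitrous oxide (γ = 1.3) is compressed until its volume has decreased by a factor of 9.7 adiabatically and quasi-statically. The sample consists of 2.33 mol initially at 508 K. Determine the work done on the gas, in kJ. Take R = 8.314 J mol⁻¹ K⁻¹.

W ≈ 32.1 kJ

For a reversible adiabat TV^(γ−1) is constant, so T₂ = T₁ (V₁/V₂)^(γ−1).
T₂ = 508 × 9.7^(0.3) = 1004 K.
Q = 0, so ΔU = W_on_gas = nCᵥΔT with Cᵥ = R/(γ−1) = 27.71 J/(mol·K).
ΔU = 2.33 × 27.71 × (1004 − 508) = 32050 J.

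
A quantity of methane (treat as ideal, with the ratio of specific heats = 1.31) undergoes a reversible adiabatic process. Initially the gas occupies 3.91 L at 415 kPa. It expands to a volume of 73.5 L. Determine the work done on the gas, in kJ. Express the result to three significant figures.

P₂ = P₁(V₁/V₂)^γ = 415×(3.91/73.5)^(1.31) = 8.891 kPa.
For a reversible adiabat, W_by_gas = (P₁V₁ − P₂V₂)/(γ−1).
W_by = (415000×0.00391 − 8891×0.0735) / (0.31) = 3126 J.
W_on_gas = −W_by = -3126 J.

W ≈ -3.13 kJ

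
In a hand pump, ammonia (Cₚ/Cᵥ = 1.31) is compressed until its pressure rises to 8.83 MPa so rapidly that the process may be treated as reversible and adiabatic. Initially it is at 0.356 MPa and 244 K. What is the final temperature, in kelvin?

T₂ ≈ 522 K

Adiabatic: T₂/T₁ = (P₂/P₁)^((γ−1)/γ).
T₂ = 244 × (8.83/0.356)^(0.237) = 521.7 K.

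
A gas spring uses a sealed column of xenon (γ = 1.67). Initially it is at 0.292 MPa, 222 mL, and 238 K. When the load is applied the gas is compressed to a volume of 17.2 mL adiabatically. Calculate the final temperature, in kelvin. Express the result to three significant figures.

T₂ ≈ 1320 K

For a reversible adiabat TV^(γ−1) is constant, so T₂ = T₁ (V₁/V₂)^(γ−1).
T₂ = 238 × (222/17.2)^(0.67) = 1321 K.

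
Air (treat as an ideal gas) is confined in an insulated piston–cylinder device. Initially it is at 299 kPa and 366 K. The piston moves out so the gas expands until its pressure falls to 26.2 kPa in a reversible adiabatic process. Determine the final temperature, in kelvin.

T₂ ≈ 183 K

Adiabatic: T₂/T₁ = (P₂/P₁)^((γ−1)/γ).
For a diatomic ideal gas γ = 7/5, so (γ−1)/γ = 2/7.
T₂ = 366 × (26.2/299)^(2/7) = 182.5 K.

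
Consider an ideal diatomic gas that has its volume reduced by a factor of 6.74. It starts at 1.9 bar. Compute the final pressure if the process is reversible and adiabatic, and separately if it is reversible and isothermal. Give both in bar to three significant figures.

adiabatic: 27.5 bar; isothermal: 12.8 bar

For a diatomic ideal gas γ = 7/5.
Isothermal: P₂ = P₁(V₁/V₂) = 1.9×6.74 = 12.81 bar.
Adiabatic: P₂ = P₁(V₁/V₂)^γ = 1.9×6.74^(7/5) = 27.47 bar.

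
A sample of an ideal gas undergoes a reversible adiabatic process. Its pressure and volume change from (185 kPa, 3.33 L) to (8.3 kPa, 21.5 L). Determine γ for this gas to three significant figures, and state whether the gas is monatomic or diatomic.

PV^γ = const ⇒ γ = ln(P₂/P₁) / ln(V₁/V₂).
γ = ln(8.3/185) / ln(3.33/21.5) = 1.664.
γ ≈ 1.66 is close to 5/3, so the gas is monatomic.

γ ≈ 1.66; monatomic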